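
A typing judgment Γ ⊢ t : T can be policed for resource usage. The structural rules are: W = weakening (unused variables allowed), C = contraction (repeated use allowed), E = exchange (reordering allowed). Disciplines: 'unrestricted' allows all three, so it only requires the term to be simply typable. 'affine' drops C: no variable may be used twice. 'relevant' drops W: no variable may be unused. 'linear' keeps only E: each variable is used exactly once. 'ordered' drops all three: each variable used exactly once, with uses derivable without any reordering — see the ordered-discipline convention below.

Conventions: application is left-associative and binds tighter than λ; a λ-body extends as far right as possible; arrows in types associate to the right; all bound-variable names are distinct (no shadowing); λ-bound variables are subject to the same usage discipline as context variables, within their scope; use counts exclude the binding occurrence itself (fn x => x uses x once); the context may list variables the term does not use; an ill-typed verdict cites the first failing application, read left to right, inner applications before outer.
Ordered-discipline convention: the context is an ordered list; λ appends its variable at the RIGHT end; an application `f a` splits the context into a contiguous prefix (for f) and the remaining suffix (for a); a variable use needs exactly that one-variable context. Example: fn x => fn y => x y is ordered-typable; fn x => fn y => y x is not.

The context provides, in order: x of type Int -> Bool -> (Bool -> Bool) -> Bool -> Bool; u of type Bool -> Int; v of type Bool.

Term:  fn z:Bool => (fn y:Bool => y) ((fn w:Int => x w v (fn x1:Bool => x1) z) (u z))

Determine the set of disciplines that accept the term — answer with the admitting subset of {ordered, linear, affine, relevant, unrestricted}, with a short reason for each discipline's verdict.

admitting disciplines: relevant, unrestricted
counts: x=1; u=1; v=1; z (λ-bound)=2; y (λ-bound)=1; w (λ-bound)=1; x1 (λ-bound)=1
uses in reading order: y, x, w, v, x1, z, u, z
typing: well-typed — term : Bool -> Bool
ordered ✗ (uses contraction: z ×2)
linear ✗ (uses contraction: z ×2)
affine ✗ (uses contraction: z ×2)
relevant ✓ (at least one use each (x, u, v, z, y, w, x1))
unrestricted ✓ (well-typed at Bool -> Bool; no restrictions here)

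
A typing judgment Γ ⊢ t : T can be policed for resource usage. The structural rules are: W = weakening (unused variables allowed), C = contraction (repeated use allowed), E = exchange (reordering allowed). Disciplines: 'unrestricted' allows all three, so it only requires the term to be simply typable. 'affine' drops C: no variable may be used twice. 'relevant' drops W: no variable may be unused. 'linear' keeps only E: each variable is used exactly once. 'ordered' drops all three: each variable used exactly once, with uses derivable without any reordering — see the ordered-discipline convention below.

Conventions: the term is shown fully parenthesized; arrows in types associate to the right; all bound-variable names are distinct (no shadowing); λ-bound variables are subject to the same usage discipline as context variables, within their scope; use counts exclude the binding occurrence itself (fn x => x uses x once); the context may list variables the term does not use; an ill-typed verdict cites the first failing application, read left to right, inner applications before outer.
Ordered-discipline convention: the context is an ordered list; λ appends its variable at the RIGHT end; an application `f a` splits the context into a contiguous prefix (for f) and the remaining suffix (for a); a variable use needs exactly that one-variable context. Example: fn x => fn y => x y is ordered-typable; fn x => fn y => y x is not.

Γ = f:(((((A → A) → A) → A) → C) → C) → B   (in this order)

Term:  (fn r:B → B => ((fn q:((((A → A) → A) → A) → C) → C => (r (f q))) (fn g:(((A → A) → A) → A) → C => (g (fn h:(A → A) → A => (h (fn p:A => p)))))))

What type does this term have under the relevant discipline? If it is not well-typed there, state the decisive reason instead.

term : (B → B) → B
usage: f: 1×; r (bound): 1×; q (bound): 1×; g (bound): 1×; h (bound): 1×; p (bound): 1×
use order (left to right): r, f, q, g, h, p
typing: ✓ — (B → B) → B
summary: ordered ✗, linear ✓, affine ✓, relevant ✓, unrestricted ✓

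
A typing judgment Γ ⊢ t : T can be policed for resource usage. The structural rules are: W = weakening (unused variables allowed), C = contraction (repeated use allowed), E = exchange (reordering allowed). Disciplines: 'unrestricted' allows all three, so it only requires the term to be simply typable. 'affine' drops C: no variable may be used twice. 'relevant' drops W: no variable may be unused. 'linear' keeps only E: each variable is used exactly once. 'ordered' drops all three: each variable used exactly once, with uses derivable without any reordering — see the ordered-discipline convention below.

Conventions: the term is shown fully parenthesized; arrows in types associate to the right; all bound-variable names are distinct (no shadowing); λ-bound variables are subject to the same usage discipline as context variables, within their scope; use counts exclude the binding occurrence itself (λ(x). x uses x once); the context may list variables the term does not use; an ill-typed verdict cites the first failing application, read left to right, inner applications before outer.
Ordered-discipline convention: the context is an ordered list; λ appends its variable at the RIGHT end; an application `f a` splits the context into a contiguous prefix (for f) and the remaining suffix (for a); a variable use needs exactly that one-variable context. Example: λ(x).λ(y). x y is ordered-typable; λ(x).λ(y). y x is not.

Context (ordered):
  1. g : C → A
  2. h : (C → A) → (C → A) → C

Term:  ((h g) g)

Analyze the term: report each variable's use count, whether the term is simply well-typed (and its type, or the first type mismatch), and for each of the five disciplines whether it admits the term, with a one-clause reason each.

use counts: g ×2, h ×1
uses in reading order: h, g, g
typing: the term checks, with type C
ordered ✗ (g ×2 used more than once (contraction))
linear ✗ (g ×2 used more than once (contraction))
affine ✗ (g ×2 used more than once (contraction))
relevant ✓ (every one of g, h appears)
unrestricted ✓ (type-checks (C) and nothing is barred)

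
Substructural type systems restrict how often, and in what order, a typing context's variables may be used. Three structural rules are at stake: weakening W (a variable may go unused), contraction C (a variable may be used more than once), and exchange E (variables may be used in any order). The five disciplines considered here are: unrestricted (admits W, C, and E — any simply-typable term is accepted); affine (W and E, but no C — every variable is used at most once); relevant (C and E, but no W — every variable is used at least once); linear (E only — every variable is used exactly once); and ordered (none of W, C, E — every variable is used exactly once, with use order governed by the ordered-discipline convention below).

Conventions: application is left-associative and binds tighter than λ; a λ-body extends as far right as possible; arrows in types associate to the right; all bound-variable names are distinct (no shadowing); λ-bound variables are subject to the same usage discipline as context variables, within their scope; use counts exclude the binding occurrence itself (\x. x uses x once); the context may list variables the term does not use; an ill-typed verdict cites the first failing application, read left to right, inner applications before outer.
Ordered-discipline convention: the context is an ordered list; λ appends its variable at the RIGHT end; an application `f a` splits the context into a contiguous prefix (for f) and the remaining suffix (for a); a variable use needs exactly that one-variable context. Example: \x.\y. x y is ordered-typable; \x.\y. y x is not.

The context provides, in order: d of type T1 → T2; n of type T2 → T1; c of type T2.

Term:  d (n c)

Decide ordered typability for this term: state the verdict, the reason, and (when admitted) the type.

yes — d, n, c once each; derivable with no W/C/E; term : T2
counts: d=1; n=1; c=1
uses in reading order: d, n, c
typing: ✓ — T2
all disciplines: ordered ✓ | linear ✓ | affine ✓ | relevant ✓ | unrestricted ✓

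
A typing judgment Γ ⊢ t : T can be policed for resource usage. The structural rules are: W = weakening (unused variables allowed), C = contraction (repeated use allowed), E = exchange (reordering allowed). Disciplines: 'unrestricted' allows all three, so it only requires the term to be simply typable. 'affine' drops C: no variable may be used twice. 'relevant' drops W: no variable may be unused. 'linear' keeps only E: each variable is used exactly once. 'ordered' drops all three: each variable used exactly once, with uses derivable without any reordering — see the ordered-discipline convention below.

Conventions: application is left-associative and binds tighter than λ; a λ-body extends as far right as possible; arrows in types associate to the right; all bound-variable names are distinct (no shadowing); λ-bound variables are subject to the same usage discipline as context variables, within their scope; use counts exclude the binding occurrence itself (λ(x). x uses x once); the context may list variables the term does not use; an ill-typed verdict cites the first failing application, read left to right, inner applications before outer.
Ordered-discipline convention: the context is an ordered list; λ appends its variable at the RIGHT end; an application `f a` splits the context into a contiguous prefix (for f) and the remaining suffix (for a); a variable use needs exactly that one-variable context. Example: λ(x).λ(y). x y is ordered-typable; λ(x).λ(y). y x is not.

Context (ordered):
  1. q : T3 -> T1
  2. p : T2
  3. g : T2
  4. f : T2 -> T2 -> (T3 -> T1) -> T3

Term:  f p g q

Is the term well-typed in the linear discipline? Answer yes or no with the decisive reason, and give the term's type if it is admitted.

yes — single use per variable (q, p, g, f); term : T3
variable uses: q=1; p=1; g=1; f=1
left-to-right use order: f, p, g, q
typing: the term checks, with type T3
summary: ordered ✗; linear ✓; affine ✓; relevant ✓; unrestricted ✓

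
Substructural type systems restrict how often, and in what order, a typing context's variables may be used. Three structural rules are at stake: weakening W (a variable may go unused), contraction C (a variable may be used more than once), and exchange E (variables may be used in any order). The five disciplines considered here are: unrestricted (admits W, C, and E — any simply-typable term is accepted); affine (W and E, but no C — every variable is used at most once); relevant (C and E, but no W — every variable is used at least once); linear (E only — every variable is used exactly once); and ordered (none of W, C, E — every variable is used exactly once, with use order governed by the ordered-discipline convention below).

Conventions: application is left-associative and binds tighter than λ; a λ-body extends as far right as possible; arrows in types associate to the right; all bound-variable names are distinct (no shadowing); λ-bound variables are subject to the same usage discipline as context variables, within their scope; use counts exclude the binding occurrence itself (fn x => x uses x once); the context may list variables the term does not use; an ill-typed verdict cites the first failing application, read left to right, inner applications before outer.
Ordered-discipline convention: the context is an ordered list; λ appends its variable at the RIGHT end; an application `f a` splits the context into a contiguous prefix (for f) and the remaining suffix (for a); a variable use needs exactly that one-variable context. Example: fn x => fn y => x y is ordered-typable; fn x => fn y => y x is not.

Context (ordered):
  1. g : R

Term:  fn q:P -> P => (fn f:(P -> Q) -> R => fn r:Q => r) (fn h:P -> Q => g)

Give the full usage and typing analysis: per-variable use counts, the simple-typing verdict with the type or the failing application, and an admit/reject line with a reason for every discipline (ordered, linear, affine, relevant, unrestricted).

usage: g ×1; q [bound] ×0; f [bound] ×0; r [bound] ×1; h [bound] ×0
uses in reading order: r, g
typing: well-typed at (P -> P) -> Q -> Q
ordered: ✗, q, f, h left unused
linear: ✗, q, f, h left unused
affine: ✓, g, q, f, r, h: no repeats, contraction unneeded
relevant: ✗, q, f, h left unused
unrestricted: ✓, type-checks ((P -> P) -> Q -> Q) and nothing is barred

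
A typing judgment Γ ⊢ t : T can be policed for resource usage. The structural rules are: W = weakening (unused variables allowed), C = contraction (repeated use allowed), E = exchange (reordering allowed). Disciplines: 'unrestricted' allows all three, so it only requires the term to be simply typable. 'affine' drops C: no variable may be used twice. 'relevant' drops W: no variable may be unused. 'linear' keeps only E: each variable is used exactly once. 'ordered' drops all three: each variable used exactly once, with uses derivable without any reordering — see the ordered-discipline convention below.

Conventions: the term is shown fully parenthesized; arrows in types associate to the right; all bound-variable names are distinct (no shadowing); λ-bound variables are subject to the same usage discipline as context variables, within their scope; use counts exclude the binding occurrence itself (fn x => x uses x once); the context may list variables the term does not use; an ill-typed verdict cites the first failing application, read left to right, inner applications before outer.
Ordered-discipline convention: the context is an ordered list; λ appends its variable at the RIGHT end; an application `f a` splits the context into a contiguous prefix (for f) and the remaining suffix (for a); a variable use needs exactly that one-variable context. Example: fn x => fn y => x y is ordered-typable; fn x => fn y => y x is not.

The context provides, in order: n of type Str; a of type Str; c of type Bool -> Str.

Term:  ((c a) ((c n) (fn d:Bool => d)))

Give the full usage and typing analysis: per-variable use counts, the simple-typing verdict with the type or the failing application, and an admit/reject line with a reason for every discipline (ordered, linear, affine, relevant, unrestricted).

variable uses: n: 1; a: 1; c: 2; d [bound]: 1
order of uses: c, a, c, n, d
typing: ill-typed: a function awaiting Bool gets Str
ordered: ✗ — not simply typable
linear: ✗ — fails simple typing
affine: ✗ — a type mismatch blocks all five
relevant: ✗ — the type mismatch rejects it
unrestricted: ✗ — not simply typable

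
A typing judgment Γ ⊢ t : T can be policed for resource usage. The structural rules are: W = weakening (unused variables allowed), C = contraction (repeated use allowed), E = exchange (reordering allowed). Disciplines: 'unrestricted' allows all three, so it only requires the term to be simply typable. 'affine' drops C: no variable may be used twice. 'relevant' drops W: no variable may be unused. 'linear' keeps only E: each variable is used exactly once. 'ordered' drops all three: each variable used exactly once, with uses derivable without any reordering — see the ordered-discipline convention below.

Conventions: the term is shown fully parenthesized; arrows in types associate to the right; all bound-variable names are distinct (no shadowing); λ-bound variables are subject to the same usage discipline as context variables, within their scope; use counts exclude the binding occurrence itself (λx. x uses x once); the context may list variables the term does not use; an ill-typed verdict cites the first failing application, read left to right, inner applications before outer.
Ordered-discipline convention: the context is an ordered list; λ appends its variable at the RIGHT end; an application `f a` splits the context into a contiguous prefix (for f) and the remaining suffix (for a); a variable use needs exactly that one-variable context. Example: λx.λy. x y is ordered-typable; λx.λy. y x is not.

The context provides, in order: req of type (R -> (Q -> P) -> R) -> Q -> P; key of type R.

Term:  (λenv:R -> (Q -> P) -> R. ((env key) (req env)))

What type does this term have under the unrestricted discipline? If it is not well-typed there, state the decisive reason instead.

term : (R -> (Q -> P) -> R) -> R
counts: req: 1, key: 1, env (λ-bound): 2
use order (left to right): env, key, req, env
typing: well-typed — term : (R -> (Q -> P) -> R) -> R
per-discipline verdicts: ordered ✗; linear ✗; affine ✗; relevant ✓; unrestricted ✓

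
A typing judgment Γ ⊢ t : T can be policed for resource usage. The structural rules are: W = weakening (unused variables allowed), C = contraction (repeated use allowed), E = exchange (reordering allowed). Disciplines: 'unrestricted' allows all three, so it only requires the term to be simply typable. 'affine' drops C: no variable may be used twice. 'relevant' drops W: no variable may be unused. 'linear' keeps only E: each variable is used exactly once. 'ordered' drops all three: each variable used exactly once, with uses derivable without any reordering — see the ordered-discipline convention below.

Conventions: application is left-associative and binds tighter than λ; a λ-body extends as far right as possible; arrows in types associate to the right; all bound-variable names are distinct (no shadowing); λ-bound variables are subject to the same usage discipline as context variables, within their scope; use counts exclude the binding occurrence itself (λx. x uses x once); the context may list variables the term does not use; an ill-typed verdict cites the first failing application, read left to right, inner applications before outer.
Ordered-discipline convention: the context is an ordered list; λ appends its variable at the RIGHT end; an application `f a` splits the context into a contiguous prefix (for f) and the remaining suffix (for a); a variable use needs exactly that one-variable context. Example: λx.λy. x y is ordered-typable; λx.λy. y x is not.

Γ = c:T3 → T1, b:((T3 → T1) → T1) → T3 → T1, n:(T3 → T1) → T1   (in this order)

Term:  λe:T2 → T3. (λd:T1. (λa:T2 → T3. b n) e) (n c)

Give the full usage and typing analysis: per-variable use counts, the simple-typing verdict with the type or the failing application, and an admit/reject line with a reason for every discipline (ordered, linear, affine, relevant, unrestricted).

variable uses: c: 1×, b: 1×, n: 2×, e (bound): 1×, d (bound): 0×, a (bound): 0×
order of uses: b, n, e, n, c
typing: the term checks, with type (T2 → T3) → T3 → T1
ordered: ✗, needs contraction — n ×2; d, a never used (weakening)
linear: ✗, needs contraction — n ×2; d, a never used (weakening)
affine: ✗, needs contraction — n ×2
relevant: ✗, d, a never used (weakening)
unrestricted: ✓, type-checks ((T2 → T3) → T3 → T1) and nothing is barred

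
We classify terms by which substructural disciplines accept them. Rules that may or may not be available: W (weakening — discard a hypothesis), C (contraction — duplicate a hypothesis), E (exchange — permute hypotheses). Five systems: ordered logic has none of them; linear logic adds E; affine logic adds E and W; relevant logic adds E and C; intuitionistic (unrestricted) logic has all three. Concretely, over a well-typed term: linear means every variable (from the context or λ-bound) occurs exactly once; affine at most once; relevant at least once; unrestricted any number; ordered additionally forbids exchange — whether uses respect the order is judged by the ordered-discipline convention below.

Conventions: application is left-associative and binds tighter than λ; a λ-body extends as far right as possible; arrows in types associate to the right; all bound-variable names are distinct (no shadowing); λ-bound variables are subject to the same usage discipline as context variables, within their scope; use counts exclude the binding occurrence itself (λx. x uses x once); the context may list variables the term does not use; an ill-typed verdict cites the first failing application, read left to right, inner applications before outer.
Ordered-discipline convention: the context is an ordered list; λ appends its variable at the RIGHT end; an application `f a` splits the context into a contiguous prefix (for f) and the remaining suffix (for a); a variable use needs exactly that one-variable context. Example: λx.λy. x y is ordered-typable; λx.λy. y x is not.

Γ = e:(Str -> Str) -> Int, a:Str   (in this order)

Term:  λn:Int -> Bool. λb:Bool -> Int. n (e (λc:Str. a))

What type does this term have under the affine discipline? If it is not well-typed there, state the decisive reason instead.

term : (Int -> Bool) -> (Bool -> Int) -> Bool
counts: e: 1×; a: 1×; n (bound): 1×; b (bound): 0×; c (bound): 0×
use order (left to right): n, e, a
typing: ✓ — (Int -> Bool) -> (Bool -> Int) -> Bool
all disciplines: ordered ✗, linear ✗, affine ✓, relevant ✗, unrestricted ✓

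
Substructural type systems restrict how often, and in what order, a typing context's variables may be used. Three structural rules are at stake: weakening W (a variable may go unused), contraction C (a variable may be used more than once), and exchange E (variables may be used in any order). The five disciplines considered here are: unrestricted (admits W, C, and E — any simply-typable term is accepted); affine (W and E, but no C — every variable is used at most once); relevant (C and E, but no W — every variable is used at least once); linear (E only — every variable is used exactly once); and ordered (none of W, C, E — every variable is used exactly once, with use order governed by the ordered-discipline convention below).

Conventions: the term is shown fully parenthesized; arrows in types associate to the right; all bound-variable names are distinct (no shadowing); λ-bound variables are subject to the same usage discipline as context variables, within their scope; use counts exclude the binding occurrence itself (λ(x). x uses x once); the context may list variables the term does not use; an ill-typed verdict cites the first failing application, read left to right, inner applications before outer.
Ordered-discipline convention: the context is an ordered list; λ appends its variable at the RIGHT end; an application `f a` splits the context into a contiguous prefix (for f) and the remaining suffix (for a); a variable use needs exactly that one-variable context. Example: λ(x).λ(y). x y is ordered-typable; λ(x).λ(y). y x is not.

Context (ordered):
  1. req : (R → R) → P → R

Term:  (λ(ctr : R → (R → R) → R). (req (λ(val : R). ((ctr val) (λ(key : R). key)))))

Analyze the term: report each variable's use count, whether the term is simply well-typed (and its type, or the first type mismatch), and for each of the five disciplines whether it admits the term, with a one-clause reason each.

counts: req: 1; ctr [bound]: 1; val [bound]: 1; key [bound]: 1
order of uses: req, ctr, val, key
typing: the term checks, with type (R → (R → R) → R) → P → R
ordered: ✓, req, ctr, val, key: once each, no exchange needed
linear: ✓, req, ctr, val, key: one use apiece
affine: ✓, req, ctr, val, key: no repeats, contraction unneeded
relevant: ✓, none of req, ctr, val, key goes unused
unrestricted: ✓, typability at (R → (R → R) → R) → P → R is all that's needed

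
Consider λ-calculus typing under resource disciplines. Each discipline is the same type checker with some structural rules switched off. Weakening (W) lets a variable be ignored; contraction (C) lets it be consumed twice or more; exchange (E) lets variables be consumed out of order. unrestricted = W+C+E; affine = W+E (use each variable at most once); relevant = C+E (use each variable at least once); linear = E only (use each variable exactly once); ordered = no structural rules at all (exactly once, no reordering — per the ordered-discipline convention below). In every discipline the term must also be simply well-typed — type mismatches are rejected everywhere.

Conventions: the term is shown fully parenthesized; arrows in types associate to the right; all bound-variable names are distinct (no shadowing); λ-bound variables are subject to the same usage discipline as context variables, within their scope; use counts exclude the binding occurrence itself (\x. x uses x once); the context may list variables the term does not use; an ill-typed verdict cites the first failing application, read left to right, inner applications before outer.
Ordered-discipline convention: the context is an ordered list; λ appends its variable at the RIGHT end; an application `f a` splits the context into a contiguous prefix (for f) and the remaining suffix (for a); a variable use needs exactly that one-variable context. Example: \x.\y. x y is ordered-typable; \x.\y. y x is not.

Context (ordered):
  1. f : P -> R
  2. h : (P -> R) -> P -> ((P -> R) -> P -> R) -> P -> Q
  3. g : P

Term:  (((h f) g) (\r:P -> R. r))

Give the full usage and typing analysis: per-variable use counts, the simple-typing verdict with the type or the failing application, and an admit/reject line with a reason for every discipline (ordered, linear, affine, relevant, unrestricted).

usage: f=1, h=1, g=1, r (bound)=1
order of uses: h, f, g, r
typing: the term checks, with type P -> Q
ordered: ✗ — needs exchange: uses follow h, f, g, r
linear: ✓ — exactly-once usage across f, h, g, r
affine: ✓ — none of f, h, g, r used more than once
relevant: ✓ — at least one use each (f, h, g, r)
unrestricted: ✓ — simply typable at P -> Q; W, C, E all held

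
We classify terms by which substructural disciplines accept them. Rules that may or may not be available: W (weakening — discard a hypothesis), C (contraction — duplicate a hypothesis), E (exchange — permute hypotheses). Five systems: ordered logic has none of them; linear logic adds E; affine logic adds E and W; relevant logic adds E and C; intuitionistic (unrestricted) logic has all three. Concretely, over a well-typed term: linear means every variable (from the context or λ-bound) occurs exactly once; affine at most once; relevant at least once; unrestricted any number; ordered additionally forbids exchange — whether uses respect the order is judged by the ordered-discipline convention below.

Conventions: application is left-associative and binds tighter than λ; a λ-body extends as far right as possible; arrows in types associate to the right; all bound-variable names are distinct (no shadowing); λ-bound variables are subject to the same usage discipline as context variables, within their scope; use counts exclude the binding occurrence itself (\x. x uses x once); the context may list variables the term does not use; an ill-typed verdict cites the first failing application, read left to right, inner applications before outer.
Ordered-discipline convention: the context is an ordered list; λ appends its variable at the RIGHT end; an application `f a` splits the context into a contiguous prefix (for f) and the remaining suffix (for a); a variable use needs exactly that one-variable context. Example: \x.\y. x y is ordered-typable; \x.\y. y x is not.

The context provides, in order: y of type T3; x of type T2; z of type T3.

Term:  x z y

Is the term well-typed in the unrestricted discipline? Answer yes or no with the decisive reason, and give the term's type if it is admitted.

no — a type mismatch blocks all five
use counts: y: 1×; x: 1×; z: 1×
order of uses: x, z, y
typing: ill-typed: non-function type T2 applied to an argument
across the five disciplines: ordered ✗ | linear ✗ | affine ✗ | relevant ✗ | unrestricted ✗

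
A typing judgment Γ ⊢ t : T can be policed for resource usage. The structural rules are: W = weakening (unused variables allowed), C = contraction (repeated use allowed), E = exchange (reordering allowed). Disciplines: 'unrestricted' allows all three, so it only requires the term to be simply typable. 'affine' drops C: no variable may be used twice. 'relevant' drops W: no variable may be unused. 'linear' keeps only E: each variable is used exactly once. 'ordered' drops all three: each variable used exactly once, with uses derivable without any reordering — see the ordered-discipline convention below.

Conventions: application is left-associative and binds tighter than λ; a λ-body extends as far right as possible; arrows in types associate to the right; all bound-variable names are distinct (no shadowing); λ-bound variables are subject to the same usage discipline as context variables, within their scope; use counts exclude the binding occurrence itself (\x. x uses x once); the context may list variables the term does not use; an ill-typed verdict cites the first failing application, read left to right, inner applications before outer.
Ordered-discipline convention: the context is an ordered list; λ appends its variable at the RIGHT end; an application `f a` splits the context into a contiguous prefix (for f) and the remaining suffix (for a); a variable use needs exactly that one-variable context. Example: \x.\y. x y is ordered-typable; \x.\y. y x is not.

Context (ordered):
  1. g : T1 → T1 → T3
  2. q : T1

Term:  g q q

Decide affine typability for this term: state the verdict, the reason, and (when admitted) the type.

no — uses contraction: q ×2
counts: g ×1, q ×2
order of uses: g, q, q
typing: well-typed at T3
across the five disciplines: ordered ✗ · linear ✗ · affine ✗ · relevant ✓ · unrestricted ✓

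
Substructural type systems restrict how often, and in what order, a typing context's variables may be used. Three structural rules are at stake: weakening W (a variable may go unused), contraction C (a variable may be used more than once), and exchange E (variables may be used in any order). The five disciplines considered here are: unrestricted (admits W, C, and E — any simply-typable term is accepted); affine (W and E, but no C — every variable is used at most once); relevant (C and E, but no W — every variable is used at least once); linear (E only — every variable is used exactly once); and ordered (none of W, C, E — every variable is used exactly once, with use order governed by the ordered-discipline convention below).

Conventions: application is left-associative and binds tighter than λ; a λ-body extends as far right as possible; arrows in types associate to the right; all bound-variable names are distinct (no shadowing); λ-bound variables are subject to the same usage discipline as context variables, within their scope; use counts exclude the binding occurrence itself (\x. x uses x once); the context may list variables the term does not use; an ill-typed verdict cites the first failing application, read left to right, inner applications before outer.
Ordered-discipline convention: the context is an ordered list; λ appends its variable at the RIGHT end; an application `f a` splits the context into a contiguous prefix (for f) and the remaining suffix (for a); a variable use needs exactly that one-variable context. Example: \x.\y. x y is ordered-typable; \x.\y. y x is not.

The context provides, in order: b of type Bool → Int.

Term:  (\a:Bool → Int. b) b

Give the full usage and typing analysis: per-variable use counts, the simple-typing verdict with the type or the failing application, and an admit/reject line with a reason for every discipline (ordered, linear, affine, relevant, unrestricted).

variable uses: b: 2×; a (bound): 0×
left-to-right use order: b, b
typing: the term checks, with type Bool → Int
ordered: ✗, repeated use of b ×2; a never used (weakening)
linear: ✗, repeated use of b ×2; a never used (weakening)
affine: ✗, repeated use of b ×2
relevant: ✗, a never used (weakening)
unrestricted: ✓, simply typable at Bool → Int; W, C, E all held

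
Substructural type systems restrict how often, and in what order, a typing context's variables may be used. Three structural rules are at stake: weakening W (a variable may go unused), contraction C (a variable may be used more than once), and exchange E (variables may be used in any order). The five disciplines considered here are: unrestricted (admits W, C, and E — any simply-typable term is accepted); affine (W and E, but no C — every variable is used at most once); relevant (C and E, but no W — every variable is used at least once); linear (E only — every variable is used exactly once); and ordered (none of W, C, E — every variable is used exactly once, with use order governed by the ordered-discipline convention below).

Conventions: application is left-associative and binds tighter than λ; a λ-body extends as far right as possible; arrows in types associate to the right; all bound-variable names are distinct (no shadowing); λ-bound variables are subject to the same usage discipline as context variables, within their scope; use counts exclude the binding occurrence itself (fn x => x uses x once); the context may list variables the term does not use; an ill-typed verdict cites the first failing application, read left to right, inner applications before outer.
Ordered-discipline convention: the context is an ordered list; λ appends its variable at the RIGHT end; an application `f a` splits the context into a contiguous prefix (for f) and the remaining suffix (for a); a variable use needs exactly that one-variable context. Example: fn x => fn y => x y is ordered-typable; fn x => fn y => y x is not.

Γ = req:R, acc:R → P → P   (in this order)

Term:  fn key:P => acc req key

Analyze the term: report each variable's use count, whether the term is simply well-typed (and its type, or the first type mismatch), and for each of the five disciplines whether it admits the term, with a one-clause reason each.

counts: req ×1; acc ×1; key [bound] ×1
order of uses: acc, req, key
typing: well-typed — term : P → P
ordered: ✗ — needs exchange: uses follow acc, req, key
linear: ✓ — each of req, acc, key used exactly once
affine: ✓ — none of req, acc, key used more than once
relevant: ✓ — req, acc, key: all used, weakening unneeded
unrestricted: ✓ — typability at P → P is all that's needed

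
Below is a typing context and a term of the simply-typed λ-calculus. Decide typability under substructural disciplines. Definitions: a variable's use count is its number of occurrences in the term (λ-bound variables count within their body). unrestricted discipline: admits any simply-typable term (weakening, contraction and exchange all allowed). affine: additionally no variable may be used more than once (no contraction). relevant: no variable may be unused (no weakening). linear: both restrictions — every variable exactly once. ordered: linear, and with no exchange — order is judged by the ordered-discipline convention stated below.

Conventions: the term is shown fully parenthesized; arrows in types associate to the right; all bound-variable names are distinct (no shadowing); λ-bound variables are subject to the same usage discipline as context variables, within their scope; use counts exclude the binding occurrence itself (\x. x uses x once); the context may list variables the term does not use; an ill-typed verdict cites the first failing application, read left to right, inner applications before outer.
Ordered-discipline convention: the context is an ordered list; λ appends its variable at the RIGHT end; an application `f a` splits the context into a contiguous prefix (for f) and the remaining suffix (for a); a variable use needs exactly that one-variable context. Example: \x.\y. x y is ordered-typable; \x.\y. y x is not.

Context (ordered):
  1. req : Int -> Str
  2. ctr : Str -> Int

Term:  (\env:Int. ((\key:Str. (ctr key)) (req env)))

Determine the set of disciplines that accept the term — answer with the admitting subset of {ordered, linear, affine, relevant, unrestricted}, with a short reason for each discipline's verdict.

admitted by: linear, affine, relevant, unrestricted
use counts: req: 1, ctr: 1, env [bound]: 1, key [bound]: 1
order of uses: ctr, key, req, env
typing: ✓ — Int -> Int
ordered ✗ (use order ctr, key, req, env needs exchange)
linear ✓ (each of req, ctr, env, key used exactly once)
affine ✓ (at most one use each (req, ctr, env, key))
relevant ✓ (every one of req, ctr, env, key appears)
unrestricted ✓ (typability at Int -> Int is all that's needed)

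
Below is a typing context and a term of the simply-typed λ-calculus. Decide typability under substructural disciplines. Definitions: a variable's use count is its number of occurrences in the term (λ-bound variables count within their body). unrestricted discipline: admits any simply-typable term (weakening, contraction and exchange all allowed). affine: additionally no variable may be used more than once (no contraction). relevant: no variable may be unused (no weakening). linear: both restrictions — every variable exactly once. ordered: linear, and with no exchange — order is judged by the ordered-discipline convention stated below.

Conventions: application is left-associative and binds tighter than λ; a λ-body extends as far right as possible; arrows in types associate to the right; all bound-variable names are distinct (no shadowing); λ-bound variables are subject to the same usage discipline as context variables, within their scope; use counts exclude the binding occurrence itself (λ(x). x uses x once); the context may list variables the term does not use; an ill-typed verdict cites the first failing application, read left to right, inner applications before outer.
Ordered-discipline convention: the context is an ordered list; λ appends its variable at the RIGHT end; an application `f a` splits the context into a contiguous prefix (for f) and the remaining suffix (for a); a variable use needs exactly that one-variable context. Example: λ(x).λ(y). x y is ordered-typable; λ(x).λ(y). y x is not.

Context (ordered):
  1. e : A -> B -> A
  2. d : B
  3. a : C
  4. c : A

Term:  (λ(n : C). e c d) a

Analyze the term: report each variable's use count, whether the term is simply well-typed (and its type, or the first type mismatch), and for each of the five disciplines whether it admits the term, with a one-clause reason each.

variable uses: e ×1; d ×1; a ×1; c ×1; n (bound) ×0
use order (left to right): e, c, d, a
typing: ✓ — A
ordered ✗ (n never used (weakening))
linear ✗ (n never used (weakening))
affine ✓ (at most one use each (e, d, a, c, n))
relevant ✗ (n never used (weakening))
unrestricted ✓ (well-typed at A; no restrictions here)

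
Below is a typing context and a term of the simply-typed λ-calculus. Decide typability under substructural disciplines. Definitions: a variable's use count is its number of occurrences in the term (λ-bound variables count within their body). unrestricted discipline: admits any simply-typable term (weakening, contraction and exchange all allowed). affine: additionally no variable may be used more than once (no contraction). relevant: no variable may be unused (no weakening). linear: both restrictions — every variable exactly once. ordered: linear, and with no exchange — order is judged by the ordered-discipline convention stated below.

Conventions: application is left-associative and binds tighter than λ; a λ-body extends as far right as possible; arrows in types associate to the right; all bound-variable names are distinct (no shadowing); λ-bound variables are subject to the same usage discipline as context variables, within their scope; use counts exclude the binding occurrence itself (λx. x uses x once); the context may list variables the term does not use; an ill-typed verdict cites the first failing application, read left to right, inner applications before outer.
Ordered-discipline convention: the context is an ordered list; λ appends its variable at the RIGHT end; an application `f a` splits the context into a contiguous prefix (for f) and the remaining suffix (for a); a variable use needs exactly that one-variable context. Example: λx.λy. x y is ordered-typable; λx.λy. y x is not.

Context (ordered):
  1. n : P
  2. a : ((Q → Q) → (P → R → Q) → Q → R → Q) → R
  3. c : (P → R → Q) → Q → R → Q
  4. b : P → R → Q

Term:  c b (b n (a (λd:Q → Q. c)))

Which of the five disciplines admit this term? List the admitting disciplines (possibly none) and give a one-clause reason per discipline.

admitted in: unrestricted
variable uses: n=1, a=1, c=2, b=2, d (λ-bound)=0
uses in reading order: c, b, b, n, a, c
typing: ✓ — R → Q
ordered ✗ (repeated use of c ×2, b ×2; d never used (weakening))
linear ✗ (repeated use of c ×2, b ×2; d never used (weakening))
affine ✗ (repeated use of c ×2, b ×2)
relevant ✗ (d never used (weakening))
unrestricted ✓ (type-checks (R → Q) and nothing is barred)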